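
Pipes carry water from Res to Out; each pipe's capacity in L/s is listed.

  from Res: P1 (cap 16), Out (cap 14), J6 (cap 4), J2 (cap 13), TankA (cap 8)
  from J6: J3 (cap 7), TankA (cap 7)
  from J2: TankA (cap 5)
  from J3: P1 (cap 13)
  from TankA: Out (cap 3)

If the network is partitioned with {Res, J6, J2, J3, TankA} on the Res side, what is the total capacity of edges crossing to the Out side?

46

Edges leaving {Res, J6, J2, J3, TankA}: Res→P1 (16), Res→Out (14), J3→P1 (13), TankA→Out (3).
Cut capacity = 16 + 14 + 13 + 3 = 46.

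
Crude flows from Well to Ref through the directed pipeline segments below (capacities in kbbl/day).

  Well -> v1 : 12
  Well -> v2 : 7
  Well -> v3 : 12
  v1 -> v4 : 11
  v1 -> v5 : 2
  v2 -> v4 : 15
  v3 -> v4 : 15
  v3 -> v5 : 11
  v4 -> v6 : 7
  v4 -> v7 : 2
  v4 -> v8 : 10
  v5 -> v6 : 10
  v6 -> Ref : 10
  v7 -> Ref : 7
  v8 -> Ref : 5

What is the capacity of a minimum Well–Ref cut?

17

Augment Well→v1→v4→v6→Ref: bottleneck 7, flow now 7.
Augment Well→v1→v4→v7→Ref: bottleneck 2, flow now 9.
Augment Well→v1→v4→v8→Ref: bottleneck 2, flow now 11.
Augment Well→v1→v5→v6→Ref: bottleneck 1, flow now 12.
Augment Well→v2→v4→v8→Ref: bottleneck 3, flow now 15.
Augment Well→v3→v5→v6→Ref: bottleneck 2, flow now 17.
No augmenting path remains; maximum flow = 17.
By max-flow min-cut, the minimum cut capacity equals the max flow.
In the residual graph, reachable from Well: {Well, v1, v2, v3, v4, v5, v6, v8}.
Min-cut edges: v4→v7 (2), v6→Ref (10), v8→Ref (5); capacity 2 + 10 + 5 = 17.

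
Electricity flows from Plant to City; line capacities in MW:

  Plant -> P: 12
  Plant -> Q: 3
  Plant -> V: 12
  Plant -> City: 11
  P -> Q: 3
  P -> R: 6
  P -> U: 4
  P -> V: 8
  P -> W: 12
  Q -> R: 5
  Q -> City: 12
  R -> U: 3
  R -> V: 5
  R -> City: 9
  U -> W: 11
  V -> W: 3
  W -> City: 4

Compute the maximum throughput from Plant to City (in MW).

27

Augment Plant→City: bottleneck 11, flow now 11.
Augment Plant→Q→City: bottleneck 3, flow now 14.
Augment Plant→P→Q→City: bottleneck 3, flow now 17.
Augment Plant→P→R→City: bottleneck 6, flow now 23.
Augment Plant→P→W→City: bottleneck 3, flow now 26.
Augment Plant→V→W→City: bottleneck 1, flow now 27.
No augmenting path remains; maximum flow = 27.
In the residual graph, reachable from Plant: {Plant, P, U, V, W}.
Min-cut edges: Plant→Q (3), Plant→City (11), P→Q (3), P→R (6), W→City (4); capacity 3 + 11 + 3 + 6 + 4 = 27.
This cut is saturated, so no flow can exceed 27.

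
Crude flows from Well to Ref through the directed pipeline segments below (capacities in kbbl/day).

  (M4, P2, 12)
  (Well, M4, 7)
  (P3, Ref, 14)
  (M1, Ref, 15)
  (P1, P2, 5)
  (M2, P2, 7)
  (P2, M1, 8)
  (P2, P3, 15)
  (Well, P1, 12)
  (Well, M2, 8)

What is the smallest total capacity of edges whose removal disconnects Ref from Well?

Augment Well→P1→P2→M1→Ref: bottleneck 5, flow now 5.
Augment Well→M4→P2→M1→Ref: bottleneck 3, flow now 8.
Augment Well→M4→P2→P3→Ref: bottleneck 4, flow now 12.
Augment Well→M2→P2→P3→Ref: bottleneck 7, flow now 19.
No augmenting path remains; maximum flow = 19.
By max-flow min-cut, the minimum cut capacity equals the max flow.
In the residual graph, reachable from Well: {Well, P1, M2}.
Min-cut edges: Well→M4 (7), P1→P2 (5), M2→P2 (7); capacity 7 + 5 + 7 = 19.

19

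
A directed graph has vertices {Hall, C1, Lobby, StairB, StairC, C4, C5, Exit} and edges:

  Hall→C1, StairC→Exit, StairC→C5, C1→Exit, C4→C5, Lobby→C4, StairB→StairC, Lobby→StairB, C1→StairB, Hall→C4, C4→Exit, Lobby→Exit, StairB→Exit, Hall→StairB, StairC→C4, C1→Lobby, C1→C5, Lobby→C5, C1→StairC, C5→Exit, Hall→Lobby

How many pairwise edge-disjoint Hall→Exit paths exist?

Assign every edge capacity 1; by Menger, the answer equals the max flow.
Path Hall→C1→Exit (+1); total 1.
Path Hall→Lobby→Exit (+1); total 2.
Path Hall→StairB→Exit (+1); total 3.
Path Hall→C4→Exit (+1); total 4.
No residual Hall→Exit path; max flow = 4.
Certifying cut of size 4: {Hall→C1, Hall→C4, Hall→Lobby, Hall→StairB}.

4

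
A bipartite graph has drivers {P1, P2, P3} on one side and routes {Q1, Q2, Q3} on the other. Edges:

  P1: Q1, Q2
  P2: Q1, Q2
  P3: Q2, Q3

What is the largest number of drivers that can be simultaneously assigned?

3

Unit-capacity flow: source→left, listed edges, right→sink; max matching = max flow.
Augmenting path P1→Q1 (+1); matched 1.
Augmenting path P2→Q2 (+1); matched 2.
Augmenting path P3→Q3 (+1); matched 3.
No augmenting path remains; maximum matching = 3.
König certificate: {P1, P2, P3} is a vertex cover of size 3 (every listed pair touches it), so no matching can be larger.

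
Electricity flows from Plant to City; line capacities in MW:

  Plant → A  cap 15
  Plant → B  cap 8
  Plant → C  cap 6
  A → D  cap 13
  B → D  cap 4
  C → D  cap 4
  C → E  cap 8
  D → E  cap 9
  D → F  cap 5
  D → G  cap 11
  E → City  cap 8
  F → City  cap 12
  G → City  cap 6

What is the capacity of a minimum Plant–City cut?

19

Augment Plant→C→E→City: bottleneck 6, flow now 6.
Augment Plant→A→D→E→City: bottleneck 2, flow now 8.
Augment Plant→A→D→F→City: bottleneck 5, flow now 13.
Augment Plant→A→D→G→City: bottleneck 6, flow now 19.
No augmenting path remains; maximum flow = 19.
By max-flow min-cut, the minimum cut capacity equals the max flow.
In the residual graph, reachable from Plant: {Plant, A, B, C, D, E, G}.
Min-cut edges: D→F (5), E→City (8), G→City (6); capacity 5 + 8 + 6 = 19.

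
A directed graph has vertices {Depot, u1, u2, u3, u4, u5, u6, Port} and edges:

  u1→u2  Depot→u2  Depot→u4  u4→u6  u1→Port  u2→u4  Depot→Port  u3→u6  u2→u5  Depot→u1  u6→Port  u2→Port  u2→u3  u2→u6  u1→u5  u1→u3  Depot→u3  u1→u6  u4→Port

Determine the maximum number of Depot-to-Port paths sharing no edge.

5

Assign every edge capacity 1; by Menger, the answer equals the max flow.
Path Depot→Port (+1); total 1.
Path Depot→u1→Port (+1); total 2.
Path Depot→u2→Port (+1); total 3.
Path Depot→u4→Port (+1); total 4.
Path Depot→u3→u6→Port (+1); total 5.
No residual Depot→Port path; max flow = 5.
Certifying cut of size 5: {Depot→Port, Depot→u1, Depot→u2, Depot→u3, Depot→u4}.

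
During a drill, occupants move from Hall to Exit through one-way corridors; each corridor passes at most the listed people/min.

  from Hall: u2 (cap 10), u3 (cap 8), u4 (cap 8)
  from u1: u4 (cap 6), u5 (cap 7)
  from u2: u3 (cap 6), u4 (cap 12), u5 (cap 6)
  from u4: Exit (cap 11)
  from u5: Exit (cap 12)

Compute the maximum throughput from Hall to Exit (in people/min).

Augment Hall→u4→Exit: bottleneck 8, flow now 8.
Augment Hall→u2→u4→Exit: bottleneck 3, flow now 11.
Augment Hall→u2→u5→Exit: bottleneck 6, flow now 17.
No augmenting path remains; maximum flow = 17.
In the residual graph, reachable from Hall: {Hall, u2, u3, u4}.
Min-cut edges: u2→u5 (6), u4→Exit (11); capacity 6 + 11 = 17.
This cut is saturated, so no flow can exceed 17.

17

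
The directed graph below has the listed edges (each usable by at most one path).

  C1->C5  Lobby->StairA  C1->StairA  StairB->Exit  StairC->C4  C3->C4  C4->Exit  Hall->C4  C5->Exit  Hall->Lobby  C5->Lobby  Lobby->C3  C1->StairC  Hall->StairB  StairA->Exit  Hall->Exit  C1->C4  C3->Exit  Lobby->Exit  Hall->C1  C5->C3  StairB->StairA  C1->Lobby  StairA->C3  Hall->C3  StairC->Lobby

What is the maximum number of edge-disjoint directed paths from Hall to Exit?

6

Assign every edge capacity 1; by Menger, the answer equals the max flow.
Path Hall→Exit (+1); total 1.
Path Hall→StairB→Exit (+1); total 2.
Path Hall→Lobby→Exit (+1); total 3.
Path Hall→C3→Exit (+1); total 4.
Path Hall→C4→Exit (+1); total 5.
Path Hall→C1→C5→Exit (+1); total 6.
No residual Hall→Exit path; max flow = 6.
Certifying cut of size 6: {Hall→C1, Hall→C3, Hall→C4, Hall→Exit, Hall→Lobby, Hall→StairB}.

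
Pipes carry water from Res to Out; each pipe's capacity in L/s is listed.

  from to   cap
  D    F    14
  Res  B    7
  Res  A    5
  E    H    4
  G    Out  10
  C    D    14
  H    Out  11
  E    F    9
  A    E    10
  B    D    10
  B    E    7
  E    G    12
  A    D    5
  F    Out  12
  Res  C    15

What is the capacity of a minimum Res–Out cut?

Augment Res→A→D→F→Out: bottleneck 5, flow now 5.
Augment Res→B→D→F→Out: bottleneck 7, flow now 12.
Augment Res→C→D→A→E→G→Out: bottleneck 5, flow now 17. (uses reverse residual edge)
Augment Res→C→D→B→E→G→Out: bottleneck 5, flow now 22. (uses reverse residual edge)
Augment Res→C→D→B→E→H→Out: bottleneck 2, flow now 24. (uses reverse residual edge)
No augmenting path remains; maximum flow = 24.
By max-flow min-cut, the minimum cut capacity equals the max flow.
In the residual graph, reachable from Res: {Res, C, D, F}.
Min-cut edges: Res→A (5), Res→B (7), F→Out (12); capacity 5 + 7 + 12 = 24.

24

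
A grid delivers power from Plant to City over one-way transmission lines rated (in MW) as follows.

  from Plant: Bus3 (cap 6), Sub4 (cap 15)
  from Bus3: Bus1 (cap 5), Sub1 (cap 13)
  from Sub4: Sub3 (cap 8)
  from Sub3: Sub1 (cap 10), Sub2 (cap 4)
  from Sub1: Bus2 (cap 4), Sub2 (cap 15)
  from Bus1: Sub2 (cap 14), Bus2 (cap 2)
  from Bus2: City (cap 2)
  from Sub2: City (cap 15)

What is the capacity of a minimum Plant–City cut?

Augment Plant→Bus3→Sub1→Bus2→City: bottleneck 2, flow now 2.
Augment Plant→Bus3→Sub1→Sub2→City: bottleneck 4, flow now 6.
Augment Plant→Sub4→Sub3→Sub2→City: bottleneck 4, flow now 10.
Augment Plant→Sub4→Sub3→Sub1→Sub2→City: bottleneck 4, flow now 14.
No augmenting path remains; maximum flow = 14.
By max-flow min-cut, the minimum cut capacity equals the max flow.
In the residual graph, reachable from Plant: {Plant, Sub4}.
Min-cut edges: Plant→Bus3 (6), Sub4→Sub3 (8); capacity 6 + 8 = 14.

14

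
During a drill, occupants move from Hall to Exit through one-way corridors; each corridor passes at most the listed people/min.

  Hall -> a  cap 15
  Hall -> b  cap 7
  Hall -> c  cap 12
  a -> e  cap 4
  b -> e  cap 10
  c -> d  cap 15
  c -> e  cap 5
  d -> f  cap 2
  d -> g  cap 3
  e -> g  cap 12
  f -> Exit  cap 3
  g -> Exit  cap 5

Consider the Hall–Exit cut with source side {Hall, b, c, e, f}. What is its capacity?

45

Edges leaving {Hall, b, c, e, f}: Hall→a (15), c→d (15), e→g (12), f→Exit (3).
Cut capacity = 15 + 15 + 12 + 3 = 45.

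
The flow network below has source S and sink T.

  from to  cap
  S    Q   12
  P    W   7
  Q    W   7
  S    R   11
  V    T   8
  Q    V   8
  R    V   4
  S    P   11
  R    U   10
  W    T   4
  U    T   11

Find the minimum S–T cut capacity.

Augment S→P→W→T: bottleneck 4, flow now 4.
Augment S→Q→V→T: bottleneck 8, flow now 12.
Augment S→R→U→T: bottleneck 10, flow now 22.
No augmenting path remains; maximum flow = 22.
By max-flow min-cut, the minimum cut capacity equals the max flow.
In the residual graph, reachable from S: {S, P, Q, R, V, W}.
Min-cut edges: R→U (10), V→T (8), W→T (4); capacity 10 + 8 + 4 = 22.

22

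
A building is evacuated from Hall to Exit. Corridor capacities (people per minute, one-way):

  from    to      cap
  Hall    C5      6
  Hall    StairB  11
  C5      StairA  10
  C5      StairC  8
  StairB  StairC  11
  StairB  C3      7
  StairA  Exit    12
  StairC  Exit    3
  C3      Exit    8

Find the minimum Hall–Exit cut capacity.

Augment Hall→C5→StairA→Exit: bottleneck 6, flow now 6.
Augment Hall→StairB→StairC→Exit: bottleneck 3, flow now 9.
Augment Hall→StairB→C3→Exit: bottleneck 7, flow now 16.
No augmenting path remains; maximum flow = 16.
By max-flow min-cut, the minimum cut capacity equals the max flow.
In the residual graph, reachable from Hall: {Hall, StairB, StairC}.
Min-cut edges: Hall→C5 (6), StairB→C3 (7), StairC→Exit (3); capacity 6 + 7 + 3 = 16.

16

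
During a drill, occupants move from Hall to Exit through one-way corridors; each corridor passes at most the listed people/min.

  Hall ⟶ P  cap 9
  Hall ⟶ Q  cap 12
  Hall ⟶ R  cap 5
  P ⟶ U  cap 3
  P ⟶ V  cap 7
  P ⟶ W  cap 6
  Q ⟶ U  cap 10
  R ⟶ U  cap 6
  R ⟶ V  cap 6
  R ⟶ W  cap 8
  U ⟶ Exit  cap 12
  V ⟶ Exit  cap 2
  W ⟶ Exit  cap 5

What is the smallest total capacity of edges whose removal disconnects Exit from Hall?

19

Augment Hall→P→U→Exit: bottleneck 3, flow now 3.
Augment Hall→P→V→Exit: bottleneck 2, flow now 5.
Augment Hall→P→W→Exit: bottleneck 4, flow now 9.
Augment Hall→Q→U→Exit: bottleneck 9, flow now 18.
Augment Hall→R→W→Exit: bottleneck 1, flow now 19.
No augmenting path remains; maximum flow = 19.
By max-flow min-cut, the minimum cut capacity equals the max flow.
In the residual graph, reachable from Hall: {Hall, P, Q, R, U, V, W}.
Min-cut edges: U→Exit (12), V→Exit (2), W→Exit (5); capacity 12 + 2 + 5 = 19.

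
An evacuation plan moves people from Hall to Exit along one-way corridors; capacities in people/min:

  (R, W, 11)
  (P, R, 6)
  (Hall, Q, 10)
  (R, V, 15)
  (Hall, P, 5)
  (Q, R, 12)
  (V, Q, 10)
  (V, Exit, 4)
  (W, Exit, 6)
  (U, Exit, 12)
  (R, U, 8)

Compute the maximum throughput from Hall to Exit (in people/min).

Augment Hall→P→R→U→Exit: bottleneck 5, flow now 5.
Augment Hall→Q→R→U→Exit: bottleneck 3, flow now 8.
Augment Hall→Q→R→V→Exit: bottleneck 4, flow now 12.
Augment Hall→Q→R→W→Exit: bottleneck 3, flow now 15.
No augmenting path remains; maximum flow = 15.
In the residual graph, reachable from Hall: {Hall}.
Min-cut edges: Hall→P (5), Hall→Q (10); capacity 5 + 10 = 15.
This cut is saturated, so no flow can exceed 15.

15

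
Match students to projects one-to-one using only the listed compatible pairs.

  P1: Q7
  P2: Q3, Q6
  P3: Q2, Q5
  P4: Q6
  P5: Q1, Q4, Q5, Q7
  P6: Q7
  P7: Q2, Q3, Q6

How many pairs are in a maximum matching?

Unit-capacity flow: source→left, listed edges, right→sink; max matching = max flow.
Augmenting path P1→Q7 (+1); matched 1.
Augmenting path P2→Q3 (+1); matched 2.
Augmenting path P3→Q2 (+1); matched 3.
Augmenting path P4→Q6 (+1); matched 4.
Augmenting path P5→Q1 (+1); matched 5.
Augmenting path P7→Q2→P3→Q5 (+1); matched 6.
No augmenting path remains; maximum matching = 6.
König certificate: {P2, P3, P4, P5, P7, Q7} is a vertex cover of size 6 (every listed pair touches it), so no matching can be larger.

6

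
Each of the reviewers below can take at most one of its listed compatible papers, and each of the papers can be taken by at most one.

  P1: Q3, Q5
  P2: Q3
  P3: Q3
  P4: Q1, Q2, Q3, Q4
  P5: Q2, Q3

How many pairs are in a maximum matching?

4

Unit-capacity flow: source→left, listed edges, right→sink; max matching = max flow.
Augmenting path P1→Q3 (+1); matched 1.
Augmenting path P4→Q1 (+1); matched 2.
Augmenting path P5→Q2 (+1); matched 3.
Augmenting path P2→Q3→P1→Q5 (+1); matched 4.
No augmenting path remains; maximum matching = 4.
König certificate: {P1, P4, P5, Q3} is a vertex cover of size 4 (every listed pair touches it), so no matching can be larger.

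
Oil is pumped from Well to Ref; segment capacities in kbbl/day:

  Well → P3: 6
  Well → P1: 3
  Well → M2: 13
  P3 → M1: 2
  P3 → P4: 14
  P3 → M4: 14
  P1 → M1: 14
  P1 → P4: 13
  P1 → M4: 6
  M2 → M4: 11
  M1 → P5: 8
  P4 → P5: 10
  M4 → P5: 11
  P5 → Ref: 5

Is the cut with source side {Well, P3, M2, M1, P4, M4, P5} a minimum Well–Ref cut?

Given cut capacity: 3 + 5 = 8.
Augment Well→P3→M1→P5→Ref: bottleneck 2, flow now 2.
Augment Well→P3→P4→P5→Ref: bottleneck 3, flow now 5.
No augmenting path remains; maximum flow = 5.
In the residual graph, reachable from Well: {Well, P3, P1, M2, M1, P4, M4, P5}.
Min-cut edges: P5→Ref (5); capacity 5 = 5.
Cut capacity 8 exceeds the max flow 5, so it is not minimum.

No — its capacity is 8, but the minimum cut has capacity 5.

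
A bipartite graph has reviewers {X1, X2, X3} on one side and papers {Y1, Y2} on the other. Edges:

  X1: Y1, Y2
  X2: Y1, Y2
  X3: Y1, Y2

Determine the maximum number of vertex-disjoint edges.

2

Unit-capacity flow: source→left, listed edges, right→sink; max matching = max flow.
Augmenting path X1→Y1 (+1); matched 1.
Augmenting path X2→Y2 (+1); matched 2.
No augmenting path remains; maximum matching = 2.
König certificate: {Y1, Y2} is a vertex cover of size 2 (every listed pair touches it), so no matching can be larger.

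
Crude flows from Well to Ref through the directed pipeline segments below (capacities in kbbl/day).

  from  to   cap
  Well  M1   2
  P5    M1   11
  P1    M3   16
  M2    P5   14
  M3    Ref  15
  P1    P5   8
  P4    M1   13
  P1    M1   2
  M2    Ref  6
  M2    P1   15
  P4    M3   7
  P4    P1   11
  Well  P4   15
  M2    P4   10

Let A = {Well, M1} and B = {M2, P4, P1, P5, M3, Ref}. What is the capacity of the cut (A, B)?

15

Edges leaving {Well, M1}: Well→P4 (15).
Cut capacity = 15 = 15.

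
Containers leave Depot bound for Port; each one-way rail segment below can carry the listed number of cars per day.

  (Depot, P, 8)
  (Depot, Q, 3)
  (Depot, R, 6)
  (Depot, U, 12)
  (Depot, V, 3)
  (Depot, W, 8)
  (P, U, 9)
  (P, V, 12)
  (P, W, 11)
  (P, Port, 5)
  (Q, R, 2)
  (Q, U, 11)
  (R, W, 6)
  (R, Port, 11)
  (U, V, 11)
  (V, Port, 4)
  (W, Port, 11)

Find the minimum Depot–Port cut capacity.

28

Augment Depot→P→Port: bottleneck 5, flow now 5.
Augment Depot→R→Port: bottleneck 6, flow now 11.
Augment Depot→V→Port: bottleneck 3, flow now 14.
Augment Depot→W→Port: bottleneck 8, flow now 22.
Augment Depot→P→V→Port: bottleneck 1, flow now 23.
Augment Depot→P→W→Port: bottleneck 2, flow now 25.
Augment Depot→Q→R→Port: bottleneck 2, flow now 27.
Augment Depot→U→V→P→W→Port: bottleneck 1, flow now 28. (uses reverse residual edge)
No augmenting path remains; maximum flow = 28.
By max-flow min-cut, the minimum cut capacity equals the max flow.
In the residual graph, reachable from Depot: {Depot, Q, U, V}.
Min-cut edges: Depot→P (8), Depot→R (6), Depot→W (8), Q→R (2), V→Port (4); capacity 8 + 6 + 8 + 2 + 4 = 28.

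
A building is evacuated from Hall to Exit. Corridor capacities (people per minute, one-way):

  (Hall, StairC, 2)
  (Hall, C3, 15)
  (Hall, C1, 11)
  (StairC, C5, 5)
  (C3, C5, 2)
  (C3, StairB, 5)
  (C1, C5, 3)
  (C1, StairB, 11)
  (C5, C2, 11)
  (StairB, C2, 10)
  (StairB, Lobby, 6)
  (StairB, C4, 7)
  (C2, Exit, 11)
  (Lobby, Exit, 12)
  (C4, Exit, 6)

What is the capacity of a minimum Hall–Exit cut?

Augment Hall→StairC→C5→C2→Exit: bottleneck 2, flow now 2.
Augment Hall→C3→C5→C2→Exit: bottleneck 2, flow now 4.
Augment Hall→C3→StairB→C2→Exit: bottleneck 5, flow now 9.
Augment Hall→C1→C5→C2→Exit: bottleneck 2, flow now 11.
Augment Hall→C1→StairB→Lobby→Exit: bottleneck 6, flow now 17.
Augment Hall→C1→StairB→C4→Exit: bottleneck 3, flow now 20.
No augmenting path remains; maximum flow = 20.
By max-flow min-cut, the minimum cut capacity equals the max flow.
In the residual graph, reachable from Hall: {Hall, C3}.
Min-cut edges: Hall→StairC (2), Hall→C1 (11), C3→C5 (2), C3→StairB (5); capacity 2 + 11 + 2 + 5 = 20.

20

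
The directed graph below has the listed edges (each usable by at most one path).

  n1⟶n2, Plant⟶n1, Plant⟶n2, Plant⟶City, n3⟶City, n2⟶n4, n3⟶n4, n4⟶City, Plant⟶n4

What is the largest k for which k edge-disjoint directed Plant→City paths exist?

2

Assign every edge capacity 1; by Menger, the answer equals the max flow.
Path Plant→City (+1); total 1.
Path Plant→n4→City (+1); total 2.
No residual Plant→City path; max flow = 2.
Certifying cut of size 2: {Plant→City, n4→City}.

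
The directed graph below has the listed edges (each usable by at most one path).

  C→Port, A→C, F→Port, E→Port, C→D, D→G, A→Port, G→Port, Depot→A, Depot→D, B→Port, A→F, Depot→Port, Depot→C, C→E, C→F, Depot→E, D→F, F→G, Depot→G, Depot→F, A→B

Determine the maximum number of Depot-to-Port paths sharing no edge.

Assign every edge capacity 1; by Menger, the answer equals the max flow.
Path Depot→Port (+1); total 1.
Path Depot→A→Port (+1); total 2.
Path Depot→C→Port (+1); total 3.
Path Depot→E→Port (+1); total 4.
Path Depot→F→Port (+1); total 5.
Path Depot→G→Port (+1); total 6.
No residual Depot→Port path; max flow = 6.
Certifying cut of size 6: {Depot→A, Depot→C, Depot→E, Depot→Port, F→Port, G→Port}.

6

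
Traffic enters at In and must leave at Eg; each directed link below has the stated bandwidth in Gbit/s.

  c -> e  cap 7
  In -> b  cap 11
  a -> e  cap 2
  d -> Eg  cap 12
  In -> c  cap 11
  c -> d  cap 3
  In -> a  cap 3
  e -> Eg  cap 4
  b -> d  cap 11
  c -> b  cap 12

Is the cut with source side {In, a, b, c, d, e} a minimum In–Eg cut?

Yes — it is a minimum cut (capacity 16).

Given cut capacity: 12 + 4 = 16.
Augment In→a→e→Eg: bottleneck 2, flow now 2.
Augment In→b→d→Eg: bottleneck 11, flow now 13.
Augment In→c→d→Eg: bottleneck 1, flow now 14.
Augment In→c→e→Eg: bottleneck 2, flow now 16.
No augmenting path remains; maximum flow = 16.
Cut capacity 16 equals the max flow, so it is a minimum cut.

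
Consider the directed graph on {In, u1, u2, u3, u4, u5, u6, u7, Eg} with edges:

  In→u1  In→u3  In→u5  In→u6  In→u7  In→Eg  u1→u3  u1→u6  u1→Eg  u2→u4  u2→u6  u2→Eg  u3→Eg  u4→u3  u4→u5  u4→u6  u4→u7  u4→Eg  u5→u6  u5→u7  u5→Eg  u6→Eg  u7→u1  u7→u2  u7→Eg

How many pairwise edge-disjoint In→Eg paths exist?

Assign every edge capacity 1; by Menger, the answer equals the max flow.
Path In→Eg (+1); total 1.
Path In→u1→Eg (+1); total 2.
Path In→u3→Eg (+1); total 3.
Path In→u5→Eg (+1); total 4.
Path In→u6→Eg (+1); total 5.
Path In→u7→Eg (+1); total 6.
No residual In→Eg path; max flow = 6.
Certifying cut of size 6: {In→Eg, In→u1, In→u3, In→u5, In→u6, In→u7}.

6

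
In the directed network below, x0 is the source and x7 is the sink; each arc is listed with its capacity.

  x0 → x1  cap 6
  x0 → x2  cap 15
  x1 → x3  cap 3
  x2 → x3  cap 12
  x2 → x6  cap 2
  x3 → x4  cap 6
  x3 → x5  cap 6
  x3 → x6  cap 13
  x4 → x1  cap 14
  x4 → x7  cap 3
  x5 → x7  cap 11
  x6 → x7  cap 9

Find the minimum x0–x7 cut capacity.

Augment x0→x2→x6→x7: bottleneck 2, flow now 2.
Augment x0→x1→x3→x4→x7: bottleneck 3, flow now 5.
Augment x0→x2→x3→x5→x7: bottleneck 6, flow now 11.
Augment x0→x2→x3→x6→x7: bottleneck 6, flow now 17.
No augmenting path remains; maximum flow = 17.
By max-flow min-cut, the minimum cut capacity equals the max flow.
In the residual graph, reachable from x0: {x0, x1, x2}.
Min-cut edges: x1→x3 (3), x2→x3 (12), x2→x6 (2); capacity 3 + 12 + 2 = 17.

17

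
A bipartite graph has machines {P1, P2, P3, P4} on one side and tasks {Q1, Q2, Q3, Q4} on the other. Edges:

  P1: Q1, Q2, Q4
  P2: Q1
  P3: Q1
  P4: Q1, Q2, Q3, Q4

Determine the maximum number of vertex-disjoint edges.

Unit-capacity flow: source→left, listed edges, right→sink; max matching = max flow.
Augmenting path P1→Q1 (+1); matched 1.
Augmenting path P4→Q2 (+1); matched 2.
Augmenting path P2→Q1→P1→Q4 (+1); matched 3.
No augmenting path remains; maximum matching = 3.
König certificate: {P1, P4, Q1} is a vertex cover of size 3 (every listed pair touches it), so no matching can be larger.

3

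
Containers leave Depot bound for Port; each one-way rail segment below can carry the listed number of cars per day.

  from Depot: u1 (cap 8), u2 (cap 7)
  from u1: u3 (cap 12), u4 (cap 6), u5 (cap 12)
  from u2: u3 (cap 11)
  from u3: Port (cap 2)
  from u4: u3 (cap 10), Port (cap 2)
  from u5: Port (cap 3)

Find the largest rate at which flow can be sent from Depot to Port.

7

Augment Depot→u1→u3→Port: bottleneck 2, flow now 2.
Augment Depot→u1→u4→Port: bottleneck 2, flow now 4.
Augment Depot→u1→u5→Port: bottleneck 3, flow now 7.
No augmenting path remains; maximum flow = 7.
In the residual graph, reachable from Depot: {Depot, u1, u2, u3, u4, u5}.
Min-cut edges: u3→Port (2), u4→Port (2), u5→Port (3); capacity 2 + 2 + 3 = 7.
This cut is saturated, so no flow can exceed 7.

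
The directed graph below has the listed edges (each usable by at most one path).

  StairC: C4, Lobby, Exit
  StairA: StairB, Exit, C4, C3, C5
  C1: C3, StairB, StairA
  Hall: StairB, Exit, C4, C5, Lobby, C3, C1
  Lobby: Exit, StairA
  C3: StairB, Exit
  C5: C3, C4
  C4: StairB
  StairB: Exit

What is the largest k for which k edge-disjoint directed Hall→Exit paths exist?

Assign every edge capacity 1; by Menger, the answer equals the max flow.
Path Hall→Exit (+1); total 1.
Path Hall→C3→Exit (+1); total 2.
Path Hall→Lobby→Exit (+1); total 3.
Path Hall→StairB→Exit (+1); total 4.
Path Hall→C1→StairA→Exit (+1); total 5.
No residual Hall→Exit path; max flow = 5.
Certifying cut of size 5: {C3→Exit, Hall→C1, Hall→Exit, Hall→Lobby, StairB→Exit}.

5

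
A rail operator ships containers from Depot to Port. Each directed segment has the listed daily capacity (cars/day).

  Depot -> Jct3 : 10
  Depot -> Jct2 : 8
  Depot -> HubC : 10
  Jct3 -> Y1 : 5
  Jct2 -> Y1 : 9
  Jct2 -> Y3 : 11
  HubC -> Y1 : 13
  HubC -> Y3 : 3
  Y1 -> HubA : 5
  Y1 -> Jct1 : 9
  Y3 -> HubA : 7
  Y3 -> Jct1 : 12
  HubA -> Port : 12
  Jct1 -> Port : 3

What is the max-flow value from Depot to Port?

15

Augment Depot→Jct3→Y1→HubA→Port: bottleneck 5, flow now 5.
Augment Depot→Jct2→Y1→Jct1→Port: bottleneck 3, flow now 8.
Augment Depot→Jct2→Y3→HubA→Port: bottleneck 5, flow now 13.
Augment Depot→HubC→Y3→HubA→Port: bottleneck 2, flow now 15.
No augmenting path remains; maximum flow = 15.
In the residual graph, reachable from Depot: {Depot, Jct3, Jct2, HubC, Y1, Y3, Jct1}.
Min-cut edges: Y1→HubA (5), Y3→HubA (7), Jct1→Port (3); capacity 5 + 7 + 3 = 15.
This cut is saturated, so no flow can exceed 15.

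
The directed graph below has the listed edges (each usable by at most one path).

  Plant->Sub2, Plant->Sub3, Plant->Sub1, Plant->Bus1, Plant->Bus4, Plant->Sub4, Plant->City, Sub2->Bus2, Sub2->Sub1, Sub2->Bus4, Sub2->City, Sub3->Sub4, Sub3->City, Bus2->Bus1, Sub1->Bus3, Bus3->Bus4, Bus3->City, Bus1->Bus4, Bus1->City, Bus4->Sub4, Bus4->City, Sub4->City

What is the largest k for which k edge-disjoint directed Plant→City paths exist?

Assign every edge capacity 1; by Menger, the answer equals the max flow.
Path Plant→City (+1); total 1.
Path Plant→Sub2→City (+1); total 2.
Path Plant→Sub3→City (+1); total 3.
Path Plant→Bus1→City (+1); total 4.
Path Plant→Bus4→City (+1); total 5.
Path Plant→Sub4→City (+1); total 6.
Path Plant→Sub1→Bus3→City (+1); total 7.
No residual Plant→City path; max flow = 7.
Certifying cut of size 7: {Plant→Bus1, Plant→Bus4, Plant→City, Plant→Sub1, Plant→Sub2, Plant→Sub3, Plant→Sub4}.

7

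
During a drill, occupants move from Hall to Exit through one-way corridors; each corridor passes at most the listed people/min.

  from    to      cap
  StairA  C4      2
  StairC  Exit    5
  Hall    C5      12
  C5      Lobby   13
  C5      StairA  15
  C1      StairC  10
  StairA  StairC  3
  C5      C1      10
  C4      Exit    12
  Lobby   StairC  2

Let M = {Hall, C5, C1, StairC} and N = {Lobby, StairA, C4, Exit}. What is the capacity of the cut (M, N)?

Edges leaving {Hall, C5, C1, StairC}: C5→Lobby (13), C5→StairA (15), StairC→Exit (5).
Cut capacity = 13 + 15 + 5 = 33.

33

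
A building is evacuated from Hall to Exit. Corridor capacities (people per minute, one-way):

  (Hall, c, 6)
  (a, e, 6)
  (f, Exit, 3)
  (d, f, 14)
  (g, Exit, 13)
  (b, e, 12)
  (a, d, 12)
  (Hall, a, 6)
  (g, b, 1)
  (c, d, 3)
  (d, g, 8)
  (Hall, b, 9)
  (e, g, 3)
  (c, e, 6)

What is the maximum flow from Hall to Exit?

Augment Hall→a→d→f→Exit: bottleneck 3, flow now 3.
Augment Hall→a→d→g→Exit: bottleneck 3, flow now 6.
Augment Hall→b→e→g→Exit: bottleneck 3, flow now 9.
Augment Hall→c→d→g→Exit: bottleneck 3, flow now 12.
No augmenting path remains; maximum flow = 12.
In the residual graph, reachable from Hall: {Hall, b, c, e}.
Min-cut edges: Hall→a (6), c→d (3), e→g (3); capacity 6 + 3 + 3 = 12.
This cut is saturated, so no flow can exceed 12.

12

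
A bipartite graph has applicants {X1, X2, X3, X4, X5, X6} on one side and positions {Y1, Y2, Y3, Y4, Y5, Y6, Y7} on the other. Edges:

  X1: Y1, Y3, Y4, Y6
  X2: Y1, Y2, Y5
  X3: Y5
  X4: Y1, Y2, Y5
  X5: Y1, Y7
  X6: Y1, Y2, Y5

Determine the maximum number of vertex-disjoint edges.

Unit-capacity flow: source→left, listed edges, right→sink; max matching = max flow.
Augmenting path X1→Y1 (+1); matched 1.
Augmenting path X2→Y2 (+1); matched 2.
Augmenting path X3→Y5 (+1); matched 3.
Augmenting path X5→Y7 (+1); matched 4.
Augmenting path X4→Y1→X1→Y3 (+1); matched 5.
No augmenting path remains; maximum matching = 5.
König certificate: {X1, X5, Y1, Y2, Y5} is a vertex cover of size 5 (every listed pair touches it), so no matching can be larger.

5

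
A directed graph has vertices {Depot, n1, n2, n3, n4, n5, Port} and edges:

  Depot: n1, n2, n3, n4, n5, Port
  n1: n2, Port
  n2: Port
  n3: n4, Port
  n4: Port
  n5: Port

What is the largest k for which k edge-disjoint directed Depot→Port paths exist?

6

Assign every edge capacity 1; by Menger, the answer equals the max flow.
Path Depot→Port (+1); total 1.
Path Depot→n1→Port (+1); total 2.
Path Depot→n2→Port (+1); total 3.
Path Depot→n3→Port (+1); total 4.
Path Depot→n4→Port (+1); total 5.
Path Depot→n5→Port (+1); total 6.
No residual Depot→Port path; max flow = 6.
Certifying cut of size 6: {Depot→Port, Depot→n1, Depot→n2, Depot→n3, Depot→n4, Depot→n5}.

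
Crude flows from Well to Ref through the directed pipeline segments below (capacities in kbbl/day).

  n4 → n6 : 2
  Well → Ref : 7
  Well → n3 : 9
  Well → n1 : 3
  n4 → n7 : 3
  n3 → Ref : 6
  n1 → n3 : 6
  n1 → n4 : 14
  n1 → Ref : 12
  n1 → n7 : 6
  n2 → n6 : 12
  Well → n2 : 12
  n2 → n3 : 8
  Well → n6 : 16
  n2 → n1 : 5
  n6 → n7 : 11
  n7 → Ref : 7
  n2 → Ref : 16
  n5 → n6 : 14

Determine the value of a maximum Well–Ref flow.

35

Augment Well→Ref: bottleneck 7, flow now 7.
Augment Well→n1→Ref: bottleneck 3, flow now 10.
Augment Well→n2→Ref: bottleneck 12, flow now 22.
Augment Well→n3→Ref: bottleneck 6, flow now 28.
Augment Well→n6→n7→Ref: bottleneck 7, flow now 35.
No augmenting path remains; maximum flow = 35.
In the residual graph, reachable from Well: {Well, n3, n6, n7}.
Min-cut edges: Well→n1 (3), Well→n2 (12), Well→Ref (7), n3→Ref (6), n7→Ref (7); capacity 3 + 12 + 7 + 6 + 7 = 35.
This cut is saturated, so no flow can exceed 35.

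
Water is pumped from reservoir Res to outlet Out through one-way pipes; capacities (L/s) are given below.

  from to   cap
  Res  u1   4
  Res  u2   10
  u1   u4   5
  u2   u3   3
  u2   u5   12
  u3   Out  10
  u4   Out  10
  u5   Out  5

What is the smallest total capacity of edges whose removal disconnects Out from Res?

12

Augment Res→u1→u4→Out: bottleneck 4, flow now 4.
Augment Res→u2→u3→Out: bottleneck 3, flow now 7.
Augment Res→u2→u5→Out: bottleneck 5, flow now 12.
No augmenting path remains; maximum flow = 12.
By max-flow min-cut, the minimum cut capacity equals the max flow.
In the residual graph, reachable from Res: {Res, u2, u5}.
Min-cut edges: Res→u1 (4), u2→u3 (3), u5→Out (5); capacity 4 + 3 + 5 = 12.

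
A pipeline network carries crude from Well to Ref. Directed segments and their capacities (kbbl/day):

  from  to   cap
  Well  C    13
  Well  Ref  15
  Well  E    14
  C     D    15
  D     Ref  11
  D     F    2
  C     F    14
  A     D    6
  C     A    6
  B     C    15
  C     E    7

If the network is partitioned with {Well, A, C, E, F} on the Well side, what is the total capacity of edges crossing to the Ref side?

36

Edges leaving {Well, A, C, E, F}: Well→Ref (15), A→D (6), C→D (15).
Cut capacity = 15 + 6 + 15 = 36.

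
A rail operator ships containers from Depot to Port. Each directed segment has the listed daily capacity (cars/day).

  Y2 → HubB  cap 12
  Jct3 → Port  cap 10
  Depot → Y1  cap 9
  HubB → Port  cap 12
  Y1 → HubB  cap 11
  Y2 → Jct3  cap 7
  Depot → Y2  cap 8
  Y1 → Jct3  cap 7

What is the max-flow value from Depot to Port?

Augment Depot→Y1→HubB→Port: bottleneck 9, flow now 9.
Augment Depot→Y2→HubB→Port: bottleneck 3, flow now 12.
Augment Depot→Y2→Jct3→Port: bottleneck 5, flow now 17.
No augmenting path remains; maximum flow = 17.
In the residual graph, reachable from Depot: {Depot}.
Min-cut edges: Depot→Y1 (9), Depot→Y2 (8); capacity 9 + 8 = 17.
This cut is saturated, so no flow can exceed 17.

17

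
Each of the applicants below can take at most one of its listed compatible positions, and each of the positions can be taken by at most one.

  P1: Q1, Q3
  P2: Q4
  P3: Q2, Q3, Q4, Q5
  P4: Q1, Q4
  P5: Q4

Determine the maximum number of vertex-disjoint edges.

Unit-capacity flow: source→left, listed edges, right→sink; max matching = max flow.
Augmenting path P1→Q1 (+1); matched 1.
Augmenting path P2→Q4 (+1); matched 2.
Augmenting path P3→Q2 (+1); matched 3.
Augmenting path P4→Q1→P1→Q3 (+1); matched 4.
No augmenting path remains; maximum matching = 4.
König certificate: {P1, P3, P4, Q4} is a vertex cover of size 4 (every listed pair touches it), so no matching can be larger.

4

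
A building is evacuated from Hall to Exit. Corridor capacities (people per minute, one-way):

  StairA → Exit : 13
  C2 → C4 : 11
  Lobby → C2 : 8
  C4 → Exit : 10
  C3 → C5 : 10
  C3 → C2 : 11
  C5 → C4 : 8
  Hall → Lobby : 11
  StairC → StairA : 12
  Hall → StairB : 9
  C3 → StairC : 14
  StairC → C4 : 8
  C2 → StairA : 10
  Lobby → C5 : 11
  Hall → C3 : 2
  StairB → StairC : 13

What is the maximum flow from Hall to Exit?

22

Augment Hall→Lobby→C5→C4→Exit: bottleneck 8, flow now 8.
Augment Hall→Lobby→C2→C4→Exit: bottleneck 2, flow now 10.
Augment Hall→Lobby→C2→StairA→Exit: bottleneck 1, flow now 11.
Augment Hall→StairB→StairC→StairA→Exit: bottleneck 9, flow now 20.
Augment Hall→C3→StairC→StairA→Exit: bottleneck 2, flow now 22.
No augmenting path remains; maximum flow = 22.
In the residual graph, reachable from Hall: {Hall}.
Min-cut edges: Hall→Lobby (11), Hall→StairB (9), Hall→C3 (2); capacity 11 + 9 + 2 = 22.
This cut is saturated, so no flow can exceed 22.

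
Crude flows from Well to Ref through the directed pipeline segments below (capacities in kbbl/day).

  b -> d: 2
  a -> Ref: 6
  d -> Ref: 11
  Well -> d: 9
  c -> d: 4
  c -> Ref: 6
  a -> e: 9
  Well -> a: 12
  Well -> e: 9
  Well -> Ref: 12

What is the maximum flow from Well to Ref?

Augment Well→Ref: bottleneck 12, flow now 12.
Augment Well→a→Ref: bottleneck 6, flow now 18.
Augment Well→d→Ref: bottleneck 9, flow now 27.
No augmenting path remains; maximum flow = 27.
In the residual graph, reachable from Well: {Well, a, e}.
Min-cut edges: Well→d (9), Well→Ref (12), a→Ref (6); capacity 9 + 12 + 6 = 27.
This cut is saturated, so no flow can exceed 27.

27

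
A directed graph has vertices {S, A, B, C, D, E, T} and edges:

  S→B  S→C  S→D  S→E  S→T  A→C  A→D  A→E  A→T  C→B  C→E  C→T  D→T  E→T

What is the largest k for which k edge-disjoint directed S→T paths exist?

Assign every edge capacity 1; by Menger, the answer equals the max flow.
Path S→T (+1); total 1.
Path S→C→T (+1); total 2.
Path S→D→T (+1); total 3.
Path S→E→T (+1); total 4.
No residual S→T path; max flow = 4.
Certifying cut of size 4: {S→C, S→D, S→E, S→T}.

4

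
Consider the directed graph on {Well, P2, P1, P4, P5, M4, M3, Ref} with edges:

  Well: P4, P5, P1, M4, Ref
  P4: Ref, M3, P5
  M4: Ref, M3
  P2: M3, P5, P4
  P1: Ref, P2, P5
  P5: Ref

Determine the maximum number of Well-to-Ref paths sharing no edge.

5

Assign every edge capacity 1; by Menger, the answer equals the max flow.
Path Well→Ref (+1); total 1.
Path Well→P1→Ref (+1); total 2.
Path Well→P4→Ref (+1); total 3.
Path Well→P5→Ref (+1); total 4.
Path Well→M4→Ref (+1); total 5.
No residual Well→Ref path; max flow = 5.
Certifying cut of size 5: {Well→M4, Well→P1, Well→P4, Well→P5, Well→Ref}.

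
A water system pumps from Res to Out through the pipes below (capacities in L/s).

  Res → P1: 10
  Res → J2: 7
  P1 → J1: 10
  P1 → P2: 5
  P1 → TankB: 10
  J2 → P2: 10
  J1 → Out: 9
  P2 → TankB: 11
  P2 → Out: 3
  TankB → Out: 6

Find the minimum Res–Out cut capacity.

17

Augment Res→P1→J1→Out: bottleneck 9, flow now 9.
Augment Res→P1→P2→Out: bottleneck 1, flow now 10.
Augment Res→J2→P2→Out: bottleneck 2, flow now 12.
Augment Res→J2→P2→TankB→Out: bottleneck 5, flow now 17.
No augmenting path remains; maximum flow = 17.
By max-flow min-cut, the minimum cut capacity equals the max flow.
In the residual graph, reachable from Res: {Res}.
Min-cut edges: Res→P1 (10), Res→J2 (7); capacity 10 + 7 = 17.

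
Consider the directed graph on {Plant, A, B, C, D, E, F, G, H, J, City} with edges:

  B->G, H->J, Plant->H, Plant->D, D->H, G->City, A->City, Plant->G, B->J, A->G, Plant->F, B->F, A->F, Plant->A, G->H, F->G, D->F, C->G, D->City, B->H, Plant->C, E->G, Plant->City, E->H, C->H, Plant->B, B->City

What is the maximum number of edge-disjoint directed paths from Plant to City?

5

Assign every edge capacity 1; by Menger, the answer equals the max flow.
Path Plant→City (+1); total 1.
Path Plant→A→City (+1); total 2.
Path Plant→B→City (+1); total 3.
Path Plant→D→City (+1); total 4.
Path Plant→G→City (+1); total 5.
No residual Plant→City path; max flow = 5.
Certifying cut of size 5: {G→City, Plant→A, Plant→B, Plant→City, Plant→D}.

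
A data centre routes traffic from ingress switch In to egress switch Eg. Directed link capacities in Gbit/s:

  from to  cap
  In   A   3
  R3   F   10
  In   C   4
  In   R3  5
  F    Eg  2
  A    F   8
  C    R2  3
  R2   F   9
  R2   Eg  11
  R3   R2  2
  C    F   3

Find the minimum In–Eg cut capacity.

Augment In→A→F→Eg: bottleneck 2, flow now 2.
Augment In→R3→R2→Eg: bottleneck 2, flow now 4.
Augment In→C→R2→Eg: bottleneck 3, flow now 7.
No augmenting path remains; maximum flow = 7.
By max-flow min-cut, the minimum cut capacity equals the max flow.
In the residual graph, reachable from In: {In, A, R3, C, F}.
Min-cut edges: R3→R2 (2), C→R2 (3), F→Eg (2); capacity 2 + 3 + 2 = 7.

7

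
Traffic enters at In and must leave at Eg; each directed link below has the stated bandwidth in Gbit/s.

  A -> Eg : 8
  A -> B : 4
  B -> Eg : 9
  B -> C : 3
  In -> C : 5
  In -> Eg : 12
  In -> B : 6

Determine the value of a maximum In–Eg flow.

18

Augment In→Eg: bottleneck 12, flow now 12.
Augment In→B→Eg: bottleneck 6, flow now 18.
No augmenting path remains; maximum flow = 18.
In the residual graph, reachable from In: {In, C}.
Min-cut edges: In→B (6), In→Eg (12); capacity 6 + 12 = 18.
This cut is saturated, so no flow can exceed 18.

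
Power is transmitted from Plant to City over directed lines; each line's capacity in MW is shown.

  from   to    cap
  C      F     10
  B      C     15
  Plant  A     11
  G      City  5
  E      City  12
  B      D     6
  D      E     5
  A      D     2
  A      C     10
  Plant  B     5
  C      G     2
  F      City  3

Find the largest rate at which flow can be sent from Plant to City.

Augment Plant→A→C→F→City: bottleneck 3, flow now 3.
Augment Plant→A→C→G→City: bottleneck 2, flow now 5.
Augment Plant→A→D→E→City: bottleneck 2, flow now 7.
Augment Plant→B→D→E→City: bottleneck 3, flow now 10.
No augmenting path remains; maximum flow = 10.
In the residual graph, reachable from Plant: {Plant, A, B, C, D, F}.
Min-cut edges: C→G (2), D→E (5), F→City (3); capacity 2 + 5 + 3 = 10.
This cut is saturated, so no flow can exceed 10.

10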